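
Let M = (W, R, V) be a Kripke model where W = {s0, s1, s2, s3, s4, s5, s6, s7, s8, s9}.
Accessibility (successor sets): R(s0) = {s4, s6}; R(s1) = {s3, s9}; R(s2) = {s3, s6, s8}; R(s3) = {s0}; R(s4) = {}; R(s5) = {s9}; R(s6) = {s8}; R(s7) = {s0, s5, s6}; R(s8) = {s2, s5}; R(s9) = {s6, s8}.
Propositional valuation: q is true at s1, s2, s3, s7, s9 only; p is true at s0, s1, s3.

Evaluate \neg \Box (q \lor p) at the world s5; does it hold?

At s5: \Box (q \lor p) is true, so \neg \Box (q \lor p) is false.
  At s5: \Box (q \lor p) requires q \lor p at every successor {s9}.
    At s9: q \lor p is true.
  So \Box (q \lor p) is true at s5.

No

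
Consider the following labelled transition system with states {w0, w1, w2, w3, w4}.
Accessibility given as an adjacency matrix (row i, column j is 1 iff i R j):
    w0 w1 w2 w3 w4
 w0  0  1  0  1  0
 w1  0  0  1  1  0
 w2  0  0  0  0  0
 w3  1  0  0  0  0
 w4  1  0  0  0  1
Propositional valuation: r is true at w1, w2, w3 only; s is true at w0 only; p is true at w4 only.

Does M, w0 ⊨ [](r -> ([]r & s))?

At w0: [](r -> ([]r & s)) requires r -> ([]r & s) at every successor {w1, w3}.
  r -> ([]r & s) fails at w1, so [](r -> ([]r & s)) is false at w0.
    At w1: r is true, []r & s is false, so r -> ([]r & s) is false.
      At w1: []r is true, s is false, so []r & s is false.

No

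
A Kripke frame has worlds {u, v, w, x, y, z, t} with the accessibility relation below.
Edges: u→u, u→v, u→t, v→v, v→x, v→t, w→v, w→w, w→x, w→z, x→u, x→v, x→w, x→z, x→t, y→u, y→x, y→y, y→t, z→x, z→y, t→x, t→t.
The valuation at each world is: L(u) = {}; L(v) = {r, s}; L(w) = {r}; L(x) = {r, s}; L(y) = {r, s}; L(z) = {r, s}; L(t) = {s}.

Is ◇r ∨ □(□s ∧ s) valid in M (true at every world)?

Yes

Recall that □ψ holds at a world iff ψ holds at every accessible world, and ◇ψ holds iff ψ holds at some accessible world.
Let φ = ◇r ∨ □(□s ∧ s). Evaluate φ at each world:
  u (successors {u, v, t}): φ is true.
  v (successors {v, x, t}): φ is true.
  w (successors {v, w, x, z}): φ is true.
  x (successors {u, v, w, z, t}): φ is true.
  y (successors {u, x, y, t}): φ is true.
  z (successors {x, y}): φ is true.
  t (successors {x, t}): φ is true.
For instance, at x:
  At x: ◇r is true, □(□s ∧ s) is false, so ◇r ∨ □(□s ∧ s) is true.
    At x: ◇r requires r at some successor in {u, v, w, z, t}.
      r holds at v, so ◇r is true at x.
    At x: □(□s ∧ s) requires □s ∧ s at every successor {u, v, w, z, t}.
      □s ∧ s fails at u, so □(□s ∧ s) is false at x.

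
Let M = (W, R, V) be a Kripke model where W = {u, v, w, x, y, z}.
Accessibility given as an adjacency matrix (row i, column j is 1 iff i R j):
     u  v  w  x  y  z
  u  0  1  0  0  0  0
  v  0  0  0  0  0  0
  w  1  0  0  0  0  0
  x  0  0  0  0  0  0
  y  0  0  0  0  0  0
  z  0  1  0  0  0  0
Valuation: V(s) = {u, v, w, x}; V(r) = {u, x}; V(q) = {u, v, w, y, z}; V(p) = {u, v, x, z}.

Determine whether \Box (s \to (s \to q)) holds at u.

At u: \Box (s \to (s \to q)) requires s \to (s \to q) at every successor {v}.
  At v: s \to (s \to q) is true.
So \Box (s \to (s \to q)) is true at u.

Yes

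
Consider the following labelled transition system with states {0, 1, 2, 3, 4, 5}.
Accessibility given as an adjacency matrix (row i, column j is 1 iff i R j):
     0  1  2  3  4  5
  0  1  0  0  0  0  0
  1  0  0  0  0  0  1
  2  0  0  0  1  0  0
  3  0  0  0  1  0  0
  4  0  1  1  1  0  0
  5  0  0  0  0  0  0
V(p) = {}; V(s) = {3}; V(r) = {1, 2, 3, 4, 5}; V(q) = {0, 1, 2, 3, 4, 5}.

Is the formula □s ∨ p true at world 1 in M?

At 1: □s is false, p is false, so □s ∨ p is false.
  At 1: □s requires s at every successor {5}.
    s fails at 5, so □s is false at 1.

No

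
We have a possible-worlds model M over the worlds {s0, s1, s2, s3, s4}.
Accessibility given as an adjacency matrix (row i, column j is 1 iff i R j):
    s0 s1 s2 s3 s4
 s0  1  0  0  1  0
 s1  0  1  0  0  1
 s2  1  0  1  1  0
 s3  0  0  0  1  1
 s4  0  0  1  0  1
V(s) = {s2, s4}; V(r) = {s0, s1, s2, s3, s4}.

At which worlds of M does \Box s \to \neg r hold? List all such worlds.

s0, s1, s2, s3

Let φ = \Box s \to \neg r. Evaluate φ at each world:
  s0 (successors {s0, s3}): φ is true.
  s1 (successors {s1, s4}): φ is true.
  s2 (successors {s0, s2, s3}): φ is true.
  s3 (successors {s3, s4}): φ is true.
  s4 (successors {s2, s4}): φ is false.
For instance, at s2:
  At s2: \Box s is false, \neg r is false, so \Box s \to \neg r is true.
    At s2: \Box s requires s at every successor {s0, s2, s3}.
      s fails at s0, so \Box s is false at s2.
Satisfying worlds: {s0, s1, s2, s3}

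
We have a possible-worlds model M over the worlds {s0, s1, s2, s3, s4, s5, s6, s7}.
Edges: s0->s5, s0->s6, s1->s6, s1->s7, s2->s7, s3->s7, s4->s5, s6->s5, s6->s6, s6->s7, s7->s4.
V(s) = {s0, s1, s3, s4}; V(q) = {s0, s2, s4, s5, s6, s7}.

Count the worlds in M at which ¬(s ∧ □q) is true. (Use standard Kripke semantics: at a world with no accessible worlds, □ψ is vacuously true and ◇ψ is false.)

4

Recall that □ψ holds at a world iff ψ holds at every accessible world, and ◇ψ holds iff ψ holds at some accessible world.
Let φ = ¬(s ∧ □q). Evaluate φ at each world:
  s0 (successors {s5, s6}): φ is false.
  s1 (successors {s6, s7}): φ is false.
  s2 (successors {s7}): φ is true.
  s3 (successors {s7}): φ is false.
  s4 (successors {s5}): φ is false.
  s5 (successors ∅): φ is true.
  s6 (successors {s5, s6, s7}): φ is true.
  s7 (successors {s4}): φ is true.
For instance, at s4:
  At s4: s ∧ □q is true, so ¬(s ∧ □q) is false.
    At s4: s is true, □q is true, so s ∧ □q is true.
      At s4: □q requires q at every successor {s5}.
        At s5: q is true.
      So □q is true at s4.
Satisfying worlds: {s2, s5, s6, s7}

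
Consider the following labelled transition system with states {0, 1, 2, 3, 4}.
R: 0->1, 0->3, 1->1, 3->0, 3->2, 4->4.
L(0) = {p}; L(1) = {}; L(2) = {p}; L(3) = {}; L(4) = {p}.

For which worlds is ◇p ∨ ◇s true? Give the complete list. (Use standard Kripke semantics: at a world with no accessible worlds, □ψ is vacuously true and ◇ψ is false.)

3, 4

Recall that ◇ψ holds at a world iff ψ holds at some accessible world.
Let φ = ◇p ∨ ◇s. Evaluate φ at each world:
  0 (successors {1, 3}): φ is false.
  1 (successors {1}): φ is false.
  2 (successors ∅): φ is false.
  3 (successors {0, 2}): φ is true.
  4 (successors {4}): φ is true.
For instance, at 3:
  At 3: ◇p is true, ◇s is false, so ◇p ∨ ◇s is true.
    At 3: ◇p requires p at some successor in {0, 2}.
      p holds at 0, so ◇p is true at 3.
    At 3: ◇s requires s at some successor in {0, 2}.
      At 0: s is false.
      At 2: s is false.
    So ◇s is false at 3.
Satisfying worlds: {3, 4}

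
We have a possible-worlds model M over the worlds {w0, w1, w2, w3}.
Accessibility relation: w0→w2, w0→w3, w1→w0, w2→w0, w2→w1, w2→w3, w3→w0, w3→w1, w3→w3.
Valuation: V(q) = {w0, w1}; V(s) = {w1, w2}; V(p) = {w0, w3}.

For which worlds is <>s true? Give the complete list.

w0, w2, w3

Recall that <>ψ holds at a world iff ψ holds at some accessible world.
Let φ = <>s. Evaluate φ at each world:
  w0 (successors {w2, w3}): φ is true.
  w1 (successors {w0}): φ is false.
  w2 (successors {w0, w1, w3}): φ is true.
  w3 (successors {w0, w1, w3}): φ is true.
For instance, at w0:
  At w0: <>s requires s at some successor in {w2, w3}.
    s holds at w2, so <>s is true at w0.
Satisfying worlds: {w0, w2, w3}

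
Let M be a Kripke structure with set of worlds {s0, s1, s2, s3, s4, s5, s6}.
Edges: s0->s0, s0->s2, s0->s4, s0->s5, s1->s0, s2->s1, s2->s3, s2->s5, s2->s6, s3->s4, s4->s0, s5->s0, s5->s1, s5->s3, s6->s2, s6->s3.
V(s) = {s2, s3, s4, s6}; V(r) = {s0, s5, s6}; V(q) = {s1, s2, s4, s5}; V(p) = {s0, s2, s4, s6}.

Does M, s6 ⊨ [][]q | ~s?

At s6: [][]q is false, ~s is false, so [][]q | ~s is false.
  At s6: [][]q requires []q at every successor {s2, s3}.
    []q fails at s2, so [][]q is false at s6.
      At s2: []q requires q at every successor {s1, s3, s5, s6}.
        q fails at s3, so []q is false at s2.

No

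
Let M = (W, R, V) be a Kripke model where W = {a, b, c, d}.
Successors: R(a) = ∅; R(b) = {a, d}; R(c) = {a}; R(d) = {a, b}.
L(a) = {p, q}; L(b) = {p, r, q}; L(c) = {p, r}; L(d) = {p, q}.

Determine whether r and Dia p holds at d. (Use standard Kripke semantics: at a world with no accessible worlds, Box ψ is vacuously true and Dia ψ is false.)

No

At d: r is false, Dia p is true, so r and Dia p is false.
  At d: Dia p requires p at some successor in {a, b}.
    p holds at a, so Dia p is true at d.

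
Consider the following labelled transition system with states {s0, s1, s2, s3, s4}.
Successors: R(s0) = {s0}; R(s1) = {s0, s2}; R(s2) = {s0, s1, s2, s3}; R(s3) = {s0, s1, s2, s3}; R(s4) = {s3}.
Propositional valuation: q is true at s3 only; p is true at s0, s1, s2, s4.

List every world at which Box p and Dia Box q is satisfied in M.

none

Let φ = Box p and Dia Box q. Evaluate φ at each world:
  s0 (successors {s0}): φ is false.
  s1 (successors {s0, s2}): φ is false.
  s2 (successors {s0, s1, s2, s3}): φ is false.
  s3 (successors {s0, s1, s2, s3}): φ is false.
  s4 (successors {s3}): φ is false.
For instance, at s3:
  At s3: Box p is false, Dia Box q is false, so Box p and Dia Box q is false.
    At s3: Box p requires p at every successor {s0, s1, s2, s3}.
      p fails at s3, so Box p is false at s3.
    At s3: Dia Box q requires Box q at some successor in {s0, s1, s2, s3}.
      At s0: Box q is false.
      At s1: Box q is false.
      At s2: Box q is false.
      At s3: Box q is false.
    So Dia Box q is false at s3.
Satisfying worlds: none.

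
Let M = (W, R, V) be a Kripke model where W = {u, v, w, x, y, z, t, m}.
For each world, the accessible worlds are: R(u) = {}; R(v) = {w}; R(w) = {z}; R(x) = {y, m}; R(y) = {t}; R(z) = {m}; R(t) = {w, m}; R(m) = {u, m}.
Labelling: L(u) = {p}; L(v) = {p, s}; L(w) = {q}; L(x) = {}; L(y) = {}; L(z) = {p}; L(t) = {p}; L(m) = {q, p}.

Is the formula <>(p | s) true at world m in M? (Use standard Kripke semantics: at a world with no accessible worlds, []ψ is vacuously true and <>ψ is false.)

Yes

At m: <>(p | s) requires p | s at some successor in {u, m}.
  p | s holds at u, so <>(p | s) is true at m.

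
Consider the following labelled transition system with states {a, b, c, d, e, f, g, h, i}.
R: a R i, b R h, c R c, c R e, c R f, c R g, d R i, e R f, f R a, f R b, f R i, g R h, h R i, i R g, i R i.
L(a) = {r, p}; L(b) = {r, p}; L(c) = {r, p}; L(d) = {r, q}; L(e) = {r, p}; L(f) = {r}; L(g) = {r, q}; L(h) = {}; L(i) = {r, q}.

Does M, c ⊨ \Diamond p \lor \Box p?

Yes

At c: \Diamond p is true, \Box p is false, so \Diamond p \lor \Box p is true.
  At c: \Diamond p requires p at some successor in {c, e, f, g}.
    p holds at c, so \Diamond p is true at c.
  At c: \Box p requires p at every successor {c, e, f, g}.
    p fails at f, so \Box p is false at c.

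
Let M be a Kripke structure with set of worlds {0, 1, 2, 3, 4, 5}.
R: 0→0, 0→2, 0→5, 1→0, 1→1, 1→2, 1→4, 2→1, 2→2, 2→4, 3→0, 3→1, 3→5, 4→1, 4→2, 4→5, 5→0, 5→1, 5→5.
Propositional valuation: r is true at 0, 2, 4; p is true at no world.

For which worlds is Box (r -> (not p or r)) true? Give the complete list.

0, 1, 2, 3, 4, 5

Let φ = Box (r -> (not p or r)). Evaluate φ at each world:
  0 (successors {0, 2, 5}): φ is true.
  1 (successors {0, 1, 2, 4}): φ is true.
  2 (successors {1, 2, 4}): φ is true.
  3 (successors {0, 1, 5}): φ is true.
  4 (successors {1, 2, 5}): φ is true.
  5 (successors {0, 1, 5}): φ is true.
For instance, at 4:
  At 4: Box (r -> (not p or r)) requires r -> (not p or r) at every successor {1, 2, 5}.
    At 1: r -> (not p or r) is true.
    At 2: r -> (not p or r) is true.
    At 5: r -> (not p or r) is true.
  So Box (r -> (not p or r)) is true at 4.
Satisfying worlds: {0, 1, 2, 3, 4, 5}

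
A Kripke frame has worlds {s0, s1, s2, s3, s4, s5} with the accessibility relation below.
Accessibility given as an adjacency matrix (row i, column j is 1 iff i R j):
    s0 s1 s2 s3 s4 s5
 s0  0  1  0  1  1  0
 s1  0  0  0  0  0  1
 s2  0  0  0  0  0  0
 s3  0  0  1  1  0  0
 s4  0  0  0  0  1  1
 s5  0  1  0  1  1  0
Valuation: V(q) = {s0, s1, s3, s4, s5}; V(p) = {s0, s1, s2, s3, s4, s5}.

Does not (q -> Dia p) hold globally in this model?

Recall that Dia ψ holds at a world iff ψ holds at some accessible world.
Let φ = not (q -> Dia p). Evaluate φ at each world:
  s0 (successors {s1, s3, s4}): φ is false.
  s1 (successors {s5}): φ is false.
  s2 (successors ∅): φ is false.
  s3 (successors {s2, s3}): φ is false.
  s4 (successors {s4, s5}): φ is false.
  s5 (successors {s1, s3, s4}): φ is false.
Detail at s0 (counterexample):
  At s0: q -> Dia p is true, so not (q -> Dia p) is false.
    At s0: q is true, Dia p is true, so q -> Dia p is true.
      At s0: Dia p requires p at some successor in {s1, s3, s4}.
        p holds at s1, so Dia p is true at s0.

No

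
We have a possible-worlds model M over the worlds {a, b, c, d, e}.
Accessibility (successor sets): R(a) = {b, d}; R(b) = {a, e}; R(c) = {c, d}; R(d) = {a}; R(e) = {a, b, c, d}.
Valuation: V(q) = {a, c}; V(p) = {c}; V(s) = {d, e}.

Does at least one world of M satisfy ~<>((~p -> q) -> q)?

Let φ = ~<>((~p -> q) -> q). Evaluate φ at each world:
  a (successors {b, d}): φ is false.
  b (successors {a, e}): φ is false.
  c (successors {c, d}): φ is false.
  d (successors {a}): φ is false.
  e (successors {a, b, c, d}): φ is false.
For instance, at d:
  At d: <>((~p -> q) -> q) is true, so ~<>((~p -> q) -> q) is false.
    At d: <>((~p -> q) -> q) requires (~p -> q) -> q at some successor in {a}.
      (~p -> q) -> q holds at a, so <>((~p -> q) -> q) is true at d.

No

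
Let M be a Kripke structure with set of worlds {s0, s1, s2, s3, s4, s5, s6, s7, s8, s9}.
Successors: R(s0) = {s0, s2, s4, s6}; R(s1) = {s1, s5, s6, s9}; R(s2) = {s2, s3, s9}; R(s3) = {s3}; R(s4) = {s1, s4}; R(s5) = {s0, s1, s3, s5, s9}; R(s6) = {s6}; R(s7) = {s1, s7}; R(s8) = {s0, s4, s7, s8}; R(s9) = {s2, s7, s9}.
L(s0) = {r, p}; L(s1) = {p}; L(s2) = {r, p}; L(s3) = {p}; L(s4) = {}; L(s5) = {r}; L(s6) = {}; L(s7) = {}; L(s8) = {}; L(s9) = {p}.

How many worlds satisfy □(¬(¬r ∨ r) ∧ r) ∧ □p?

0

Let φ = □(¬(¬r ∨ r) ∧ r) ∧ □p. Evaluate φ at each world:
  s0 (successors {s0, s2, s4, s6}): φ is false.
  s1 (successors {s1, s5, s6, s9}): φ is false.
  s2 (successors {s2, s3, s9}): φ is false.
  s3 (successors {s3}): φ is false.
  s4 (successors {s1, s4}): φ is false.
  s5 (successors {s0, s1, s3, s5, s9}): φ is false.
  s6 (successors {s6}): φ is false.
  s7 (successors {s1, s7}): φ is false.
  s8 (successors {s0, s4, s7, s8}): φ is false.
  s9 (successors {s2, s7, s9}): φ is false.
For instance, at s4:
  At s4: □(¬(¬r ∨ r) ∧ r) is false, □p is false, so □(¬(¬r ∨ r) ∧ r) ∧ □p is false.
    At s4: □(¬(¬r ∨ r) ∧ r) requires ¬(¬r ∨ r) ∧ r at every successor {s1, s4}.
      ¬(¬r ∨ r) ∧ r fails at s1, so □(¬(¬r ∨ r) ∧ r) is false at s4.
    At s4: □p requires p at every successor {s1, s4}.
      p fails at s4, so □p is false at s4.
Satisfying worlds: none.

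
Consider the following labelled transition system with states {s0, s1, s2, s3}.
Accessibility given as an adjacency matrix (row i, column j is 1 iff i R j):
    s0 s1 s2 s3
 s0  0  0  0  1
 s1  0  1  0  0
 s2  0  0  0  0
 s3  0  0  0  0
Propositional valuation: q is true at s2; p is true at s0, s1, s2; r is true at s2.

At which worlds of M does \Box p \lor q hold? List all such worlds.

s1, s2, s3

Recall that \Box ψ holds at a world iff ψ holds at every accessible world, and \Diamond ψ holds iff ψ holds at some accessible world.
Let φ = \Box p \lor q. Evaluate φ at each world:
  s0 (successors {s3}): φ is false.
  s1 (successors {s1}): φ is true.
  s2 (successors ∅): φ is true.
  s3 (successors ∅): φ is true.
For instance, at s0:
  At s0: \Box p is false, q is false, so \Box p \lor q is false.
    At s0: \Box p requires p at every successor {s3}.
      p fails at s3, so \Box p is false at s0.
Satisfying worlds: {s1, s2, s3}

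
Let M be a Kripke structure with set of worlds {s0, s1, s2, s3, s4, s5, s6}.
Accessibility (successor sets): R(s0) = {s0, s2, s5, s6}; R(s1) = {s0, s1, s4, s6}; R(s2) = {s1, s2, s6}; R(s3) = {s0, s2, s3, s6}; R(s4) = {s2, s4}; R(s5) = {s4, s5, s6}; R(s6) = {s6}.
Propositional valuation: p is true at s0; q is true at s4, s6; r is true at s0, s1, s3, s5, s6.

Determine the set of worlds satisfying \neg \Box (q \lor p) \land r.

s0, s1, s3, s5

Let φ = \neg \Box (q \lor p) \land r. Evaluate φ at each world:
  s0 (successors {s0, s2, s5, s6}): φ is true.
  s1 (successors {s0, s1, s4, s6}): φ is true.
  s2 (successors {s1, s2, s6}): φ is false.
  s3 (successors {s0, s2, s3, s6}): φ is true.
  s4 (successors {s2, s4}): φ is false.
  s5 (successors {s4, s5, s6}): φ is true.
  s6 (successors {s6}): φ is false.
For instance, at s6:
  At s6: \neg \Box (q \lor p) is false, r is true, so \neg \Box (q \lor p) \land r is false.
    At s6: \Box (q \lor p) is true, so \neg \Box (q \lor p) is false.
      At s6: \Box (q \lor p) requires q \lor p at every successor {s6}.
        At s6: q \lor p is true.
      So \Box (q \lor p) is true at s6.
Satisfying worlds: {s0, s1, s3, s5}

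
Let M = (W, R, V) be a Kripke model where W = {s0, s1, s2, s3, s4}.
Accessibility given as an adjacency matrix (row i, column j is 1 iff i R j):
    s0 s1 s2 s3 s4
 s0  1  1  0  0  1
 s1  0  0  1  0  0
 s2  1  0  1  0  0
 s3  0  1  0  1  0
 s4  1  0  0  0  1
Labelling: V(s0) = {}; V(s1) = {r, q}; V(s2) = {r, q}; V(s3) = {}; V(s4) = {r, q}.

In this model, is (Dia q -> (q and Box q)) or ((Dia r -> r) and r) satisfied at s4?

Yes

At s4: Dia q -> (q and Box q) is false, (Dia r -> r) and r is true, so (Dia q -> (q and Box q)) or ((Dia r -> r) and r) is true.
  At s4: Dia q is true, q and Box q is false, so Dia q -> (q and Box q) is false.
    At s4: Dia q requires q at some successor in {s0, s4}.
      q holds at s4, so Dia q is true at s4.
    At s4: q is true, Box q is false, so q and Box q is false.
      At s4: Box q requires q at every successor {s0, s4}.
        q fails at s0, so Box q is false at s4.
  At s4: Dia r -> r is true, r is true, so (Dia r -> r) and r is true.
    At s4: Dia r is true, r is true, so Dia r -> r is true.
      At s4: Dia r requires r at some successor in {s0, s4}.
        r holds at s4, so Dia r is true at s4.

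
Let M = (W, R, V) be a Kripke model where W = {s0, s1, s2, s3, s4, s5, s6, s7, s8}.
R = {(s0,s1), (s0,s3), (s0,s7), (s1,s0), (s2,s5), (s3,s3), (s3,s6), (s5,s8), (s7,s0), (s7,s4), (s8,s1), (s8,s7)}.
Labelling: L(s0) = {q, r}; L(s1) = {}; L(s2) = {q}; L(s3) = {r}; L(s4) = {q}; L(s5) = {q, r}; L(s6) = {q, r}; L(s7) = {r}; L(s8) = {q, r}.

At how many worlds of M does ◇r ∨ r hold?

8

Let φ = ◇r ∨ r. Evaluate φ at each world:
  s0 (successors {s1, s3, s7}): φ is true.
  s1 (successors {s0}): φ is true.
  s2 (successors {s5}): φ is true.
  s3 (successors {s3, s6}): φ is true.
  s4 (successors ∅): φ is false.
  s5 (successors {s8}): φ is true.
  s6 (successors ∅): φ is true.
  s7 (successors {s0, s4}): φ is true.
  s8 (successors {s1, s7}): φ is true.
For instance, at s2:
  At s2: ◇r is true, r is false, so ◇r ∨ r is true.
    At s2: ◇r requires r at some successor in {s5}.
      r holds at s5, so ◇r is true at s2.
Satisfying worlds: {s0, s1, s2, s3, s5, s6, s7, s8}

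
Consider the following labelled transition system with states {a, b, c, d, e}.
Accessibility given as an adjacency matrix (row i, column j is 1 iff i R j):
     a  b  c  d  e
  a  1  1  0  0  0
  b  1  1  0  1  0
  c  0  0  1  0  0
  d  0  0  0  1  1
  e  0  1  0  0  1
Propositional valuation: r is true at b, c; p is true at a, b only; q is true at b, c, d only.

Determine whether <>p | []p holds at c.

Recall that []ψ holds at a world iff ψ holds at every accessible world, and <>ψ holds iff ψ holds at some accessible world.
At c: <>p is false, []p is false, so <>p | []p is false.
  At c: <>p requires p at some successor in {c}.
    At c: p is false.
  So <>p is false at c.
  At c: []p requires p at every successor {c}.
    p fails at c, so []p is false at c.

No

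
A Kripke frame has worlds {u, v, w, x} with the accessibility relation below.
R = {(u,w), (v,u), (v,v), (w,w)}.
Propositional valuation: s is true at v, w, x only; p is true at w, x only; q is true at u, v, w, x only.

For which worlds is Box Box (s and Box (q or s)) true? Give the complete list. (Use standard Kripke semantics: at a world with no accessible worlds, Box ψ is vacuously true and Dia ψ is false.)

u, w, x

Let φ = Box Box (s and Box (q or s)). Evaluate φ at each world:
  u (successors {w}): φ is true.
  v (successors {u, v}): φ is false.
  w (successors {w}): φ is true.
  x (successors ∅): φ is true.
For instance, at u:
  At u: Box Box (s and Box (q or s)) requires Box (s and Box (q or s)) at every successor {w}.
      At w: Box (s and Box (q or s)) requires s and Box (q or s) at every successor {w}.
        At w: s and Box (q or s) is true.
      So Box (s and Box (q or s)) is true at w.
  So Box Box (s and Box (q or s)) is true at u.
Satisfying worlds: {u, w, x}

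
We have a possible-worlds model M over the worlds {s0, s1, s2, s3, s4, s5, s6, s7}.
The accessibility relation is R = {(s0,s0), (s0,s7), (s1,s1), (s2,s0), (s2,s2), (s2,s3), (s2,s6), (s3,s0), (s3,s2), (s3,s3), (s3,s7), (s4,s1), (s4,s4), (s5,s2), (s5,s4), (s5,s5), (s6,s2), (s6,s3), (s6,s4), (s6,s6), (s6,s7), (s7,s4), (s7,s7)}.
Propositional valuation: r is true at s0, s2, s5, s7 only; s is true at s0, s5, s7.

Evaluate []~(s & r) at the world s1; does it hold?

At s1: []~(s & r) requires ~(s & r) at every successor {s1}.
  At s1: ~(s & r) is true.
So []~(s & r) is true at s1.

Yes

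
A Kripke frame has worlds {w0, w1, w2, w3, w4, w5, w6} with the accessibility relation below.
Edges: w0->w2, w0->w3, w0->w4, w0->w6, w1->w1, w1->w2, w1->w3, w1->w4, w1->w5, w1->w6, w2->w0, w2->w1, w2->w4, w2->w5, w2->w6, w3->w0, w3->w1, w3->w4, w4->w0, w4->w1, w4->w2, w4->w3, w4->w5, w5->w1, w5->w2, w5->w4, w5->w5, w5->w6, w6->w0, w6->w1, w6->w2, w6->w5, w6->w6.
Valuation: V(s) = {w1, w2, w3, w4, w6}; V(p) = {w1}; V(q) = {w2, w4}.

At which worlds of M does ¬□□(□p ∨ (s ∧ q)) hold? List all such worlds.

w0, w1, w2, w3, w4, w5, w6

Let φ = ¬□□(□p ∨ (s ∧ q)). Evaluate φ at each world:
  w0 (successors {w2, w3, w4, w6}): φ is true.
  w1 (successors {w1, w2, w3, w4, w5, w6}): φ is true.
  w2 (successors {w0, w1, w4, w5, w6}): φ is true.
  w3 (successors {w0, w1, w4}): φ is true.
  w4 (successors {w0, w1, w2, w3, w5}): φ is true.
  w5 (successors {w1, w2, w4, w5, w6}): φ is true.
  w6 (successors {w0, w1, w2, w5, w6}): φ is true.
For instance, at w6:
  At w6: □□(□p ∨ (s ∧ q)) is false, so ¬□□(□p ∨ (s ∧ q)) is true.
    At w6: □□(□p ∨ (s ∧ q)) requires □(□p ∨ (s ∧ q)) at every successor {w0, w1, w2, w5, w6}.
      □(□p ∨ (s ∧ q)) fails at w0, so □□(□p ∨ (s ∧ q)) is false at w6.
Satisfying worlds: {w0, w1, w2, w3, w4, w5, w6}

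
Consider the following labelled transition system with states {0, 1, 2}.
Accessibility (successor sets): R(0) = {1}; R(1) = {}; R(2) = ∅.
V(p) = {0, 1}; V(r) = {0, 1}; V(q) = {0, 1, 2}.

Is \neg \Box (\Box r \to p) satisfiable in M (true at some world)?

Recall that \Box ψ holds at a world iff ψ holds at every accessible world, and \Diamond ψ holds iff ψ holds at some accessible world.
Let φ = \neg \Box (\Box r \to p). Evaluate φ at each world:
  0 (successors {1}): φ is false.
  1 (successors ∅): φ is false.
  2 (successors ∅): φ is false.
For instance, at 0:
  At 0: \Box (\Box r \to p) is true, so \neg \Box (\Box r \to p) is false.
    At 0: \Box (\Box r \to p) requires \Box r \to p at every successor {1}.
      At 1: \Box r \to p is true.
    So \Box (\Box r \to p) is true at 0.

No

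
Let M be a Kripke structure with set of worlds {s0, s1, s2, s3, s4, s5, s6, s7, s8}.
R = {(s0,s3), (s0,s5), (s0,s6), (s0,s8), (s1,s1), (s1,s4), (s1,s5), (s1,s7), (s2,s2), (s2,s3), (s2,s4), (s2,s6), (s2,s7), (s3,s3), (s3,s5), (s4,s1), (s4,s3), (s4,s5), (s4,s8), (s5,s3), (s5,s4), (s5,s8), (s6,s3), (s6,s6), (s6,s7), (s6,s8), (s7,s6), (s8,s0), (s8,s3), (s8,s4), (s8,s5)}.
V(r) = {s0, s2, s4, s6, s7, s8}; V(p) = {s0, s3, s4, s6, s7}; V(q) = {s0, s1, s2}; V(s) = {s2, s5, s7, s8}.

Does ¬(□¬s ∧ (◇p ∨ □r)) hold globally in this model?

No

Let φ = ¬(□¬s ∧ (◇p ∨ □r)). Evaluate φ at each world:
  s0 (successors {s3, s5, s6, s8}): φ is true.
  s1 (successors {s1, s4, s5, s7}): φ is true.
  s2 (successors {s2, s3, s4, s6, s7}): φ is true.
  s3 (successors {s3, s5}): φ is true.
  s4 (successors {s1, s3, s5, s8}): φ is true.
  s5 (successors {s3, s4, s8}): φ is true.
  s6 (successors {s3, s6, s7, s8}): φ is true.
  s7 (successors {s6}): φ is false.
  s8 (successors {s0, s3, s4, s5}): φ is true.
Detail at s7 (counterexample):
  At s7: □¬s ∧ (◇p ∨ □r) is true, so ¬(□¬s ∧ (◇p ∨ □r)) is false.
    At s7: □¬s is true, ◇p ∨ □r is true, so □¬s ∧ (◇p ∨ □r) is true.
      At s7: □¬s requires ¬s at every successor {s6}.
        At s6: ¬s is true.
      So □¬s is true at s7.
      At s7: ◇p is true, □r is true, so ◇p ∨ □r is true.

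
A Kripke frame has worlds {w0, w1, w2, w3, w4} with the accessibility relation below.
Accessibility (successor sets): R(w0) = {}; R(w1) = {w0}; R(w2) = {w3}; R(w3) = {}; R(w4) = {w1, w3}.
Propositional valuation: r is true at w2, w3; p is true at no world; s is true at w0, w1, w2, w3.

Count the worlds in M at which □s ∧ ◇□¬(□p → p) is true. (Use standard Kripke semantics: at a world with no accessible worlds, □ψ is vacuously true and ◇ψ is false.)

3

Let φ = □s ∧ ◇□¬(□p → p). Evaluate φ at each world:
  w0 (successors ∅): φ is false.
  w1 (successors {w0}): φ is true.
  w2 (successors {w3}): φ is true.
  w3 (successors ∅): φ is false.
  w4 (successors {w1, w3}): φ is true.
For instance, at w4:
  At w4: □s is true, ◇□¬(□p → p) is true, so □s ∧ ◇□¬(□p → p) is true.
    At w4: □s requires s at every successor {w1, w3}.
      At w1: s is true.
      At w3: s is true.
    So □s is true at w4.
    At w4: ◇□¬(□p → p) requires □¬(□p → p) at some successor in {w1, w3}.
      □¬(□p → p) holds at w1, so ◇□¬(□p → p) is true at w4.
Satisfying worlds: {w1, w2, w4}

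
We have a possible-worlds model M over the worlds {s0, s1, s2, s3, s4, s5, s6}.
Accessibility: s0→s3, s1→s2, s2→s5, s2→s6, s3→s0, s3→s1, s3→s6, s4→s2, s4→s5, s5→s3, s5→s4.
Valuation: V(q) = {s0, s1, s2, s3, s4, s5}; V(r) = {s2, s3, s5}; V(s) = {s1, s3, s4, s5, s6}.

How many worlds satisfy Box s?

Recall that Box ψ holds at a world iff ψ holds at every accessible world, and Dia ψ holds iff ψ holds at some accessible world.
Let φ = Box s. Evaluate φ at each world:
  s0 (successors {s3}): φ is true.
  s1 (successors {s2}): φ is false.
  s2 (successors {s5, s6}): φ is true.
  s3 (successors {s0, s1, s6}): φ is false.
  s4 (successors {s2, s5}): φ is false.
  s5 (successors {s3, s4}): φ is true.
  s6 (successors ∅): φ is true.
For instance, at s0:
  At s0: Box s requires s at every successor {s3}.
    At s3: s is true.
  So Box s is true at s0.
Satisfying worlds: {s0, s2, s5, s6}

4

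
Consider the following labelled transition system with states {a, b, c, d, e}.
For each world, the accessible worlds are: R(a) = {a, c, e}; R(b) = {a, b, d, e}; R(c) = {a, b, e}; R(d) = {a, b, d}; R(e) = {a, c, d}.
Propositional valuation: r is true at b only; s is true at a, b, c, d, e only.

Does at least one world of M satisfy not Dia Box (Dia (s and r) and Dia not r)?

Yes

Recall that Box ψ holds at a world iff ψ holds at every accessible world, and Dia ψ holds iff ψ holds at some accessible world.
Let φ = not Dia Box (Dia (s and r) and Dia not r). Evaluate φ at each world:
  a (successors {a, c, e}): φ is true.
  b (successors {a, b, d, e}): φ is true.
  c (successors {a, b, e}): φ is true.
  d (successors {a, b, d}): φ is true.
  e (successors {a, c, d}): φ is true.
Detail at a (witness):
  At a: Dia Box (Dia (s and r) and Dia not r) is false, so not Dia Box (Dia (s and r) and Dia not r) is true.
    At a: Dia Box (Dia (s and r) and Dia not r) requires Box (Dia (s and r) and Dia not r) at some successor in {a, c, e}.
      At a: Box (Dia (s and r) and Dia not r) is false.
      At c: Box (Dia (s and r) and Dia not r) is false.
      At e: Box (Dia (s and r) and Dia not r) is false.
    So Dia Box (Dia (s and r) and Dia not r) is false at a.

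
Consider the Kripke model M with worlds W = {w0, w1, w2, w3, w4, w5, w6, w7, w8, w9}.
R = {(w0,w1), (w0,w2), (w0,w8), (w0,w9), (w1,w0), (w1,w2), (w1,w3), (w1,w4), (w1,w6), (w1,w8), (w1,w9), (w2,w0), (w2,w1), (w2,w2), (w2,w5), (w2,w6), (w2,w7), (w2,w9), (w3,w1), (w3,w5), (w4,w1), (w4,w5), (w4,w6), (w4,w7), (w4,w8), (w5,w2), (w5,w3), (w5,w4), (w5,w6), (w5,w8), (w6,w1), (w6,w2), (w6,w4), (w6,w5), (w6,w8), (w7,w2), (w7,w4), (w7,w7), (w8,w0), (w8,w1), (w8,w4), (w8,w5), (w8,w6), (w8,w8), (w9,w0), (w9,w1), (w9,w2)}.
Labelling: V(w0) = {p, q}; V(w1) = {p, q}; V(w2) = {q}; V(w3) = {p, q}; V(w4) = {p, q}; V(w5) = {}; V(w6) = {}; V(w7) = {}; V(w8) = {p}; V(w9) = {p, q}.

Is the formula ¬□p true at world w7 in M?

Yes

At w7: □p is false, so ¬□p is true.
  At w7: □p requires p at every successor {w2, w4, w7}.
    p fails at w2, so □p is false at w7.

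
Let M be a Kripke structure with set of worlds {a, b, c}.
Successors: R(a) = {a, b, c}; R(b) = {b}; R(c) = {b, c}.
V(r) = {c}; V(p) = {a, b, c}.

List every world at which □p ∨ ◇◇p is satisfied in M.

Let φ = □p ∨ ◇◇p. Evaluate φ at each world:
  a (successors {a, b, c}): φ is true.
  b (successors {b}): φ is true.
  c (successors {b, c}): φ is true.
For instance, at c:
  At c: □p is true, ◇◇p is true, so □p ∨ ◇◇p is true.
    At c: □p requires p at every successor {b, c}.
      At b: p is true.
      At c: p is true.
    So □p is true at c.
    At c: ◇◇p requires ◇p at some successor in {b, c}.
      ◇p holds at b, so ◇◇p is true at c.
Satisfying worlds: {a, b, c}

a, b, c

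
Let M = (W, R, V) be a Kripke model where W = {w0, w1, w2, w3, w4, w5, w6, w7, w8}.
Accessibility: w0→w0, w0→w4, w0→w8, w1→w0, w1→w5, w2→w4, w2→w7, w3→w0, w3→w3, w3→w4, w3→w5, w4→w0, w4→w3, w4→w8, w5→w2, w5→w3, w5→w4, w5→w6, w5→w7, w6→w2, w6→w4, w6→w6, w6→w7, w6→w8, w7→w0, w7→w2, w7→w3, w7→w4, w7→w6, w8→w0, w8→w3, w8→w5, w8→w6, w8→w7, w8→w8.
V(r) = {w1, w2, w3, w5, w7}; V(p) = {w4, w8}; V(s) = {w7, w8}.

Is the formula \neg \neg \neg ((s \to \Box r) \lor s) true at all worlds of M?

No

Let φ = \neg \neg \neg ((s \to \Box r) \lor s). Evaluate φ at each world:
  w0 (successors {w0, w4, w8}): φ is false.
  w1 (successors {w0, w5}): φ is false.
  w2 (successors {w4, w7}): φ is false.
  w3 (successors {w0, w3, w4, w5}): φ is false.
  w4 (successors {w0, w3, w8}): φ is false.
  w5 (successors {w2, w3, w4, w6, w7}): φ is false.
  w6 (successors {w2, w4, w6, w7, w8}): φ is false.
  w7 (successors {w0, w2, w3, w4, w6}): φ is false.
  w8 (successors {w0, w3, w5, w6, w7, w8}): φ is false.
Detail at w0 (counterexample):
  At w0: \neg \neg ((s \to \Box r) \lor s) is true, so \neg \neg \neg ((s \to \Box r) \lor s) is false.
    At w0: \neg ((s \to \Box r) \lor s) is false, so \neg \neg ((s \to \Box r) \lor s) is true.
      At w0: (s \to \Box r) \lor s is true, so \neg ((s \to \Box r) \lor s) is false.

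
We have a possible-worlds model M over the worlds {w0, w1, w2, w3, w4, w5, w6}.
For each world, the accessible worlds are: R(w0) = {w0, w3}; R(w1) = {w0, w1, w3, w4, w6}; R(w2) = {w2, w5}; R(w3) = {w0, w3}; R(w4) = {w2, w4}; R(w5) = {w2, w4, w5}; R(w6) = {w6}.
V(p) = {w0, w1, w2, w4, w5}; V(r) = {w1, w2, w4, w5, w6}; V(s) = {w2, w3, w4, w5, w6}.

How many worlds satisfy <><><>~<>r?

Recall that <>ψ holds at a world iff ψ holds at some accessible world.
Let φ = <><><>~<>r. Evaluate φ at each world:
  w0 (successors {w0, w3}): φ is true.
  w1 (successors {w0, w1, w3, w4, w6}): φ is true.
  w2 (successors {w2, w5}): φ is false.
  w3 (successors {w0, w3}): φ is true.
  w4 (successors {w2, w4}): φ is false.
  w5 (successors {w2, w4, w5}): φ is false.
  w6 (successors {w6}): φ is false.
For instance, at w2:
  At w2: <><><>~<>r requires <><>~<>r at some successor in {w2, w5}.
    At w2: <><>~<>r is false.
    At w5: <><>~<>r is false.
  So <><><>~<>r is false at w2.
Satisfying worlds: {w0, w1, w3}

3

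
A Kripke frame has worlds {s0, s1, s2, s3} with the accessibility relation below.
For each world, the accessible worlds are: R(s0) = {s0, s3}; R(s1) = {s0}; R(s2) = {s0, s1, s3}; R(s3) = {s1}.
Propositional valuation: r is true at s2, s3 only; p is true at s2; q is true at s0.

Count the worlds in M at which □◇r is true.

1

Let φ = □◇r. Evaluate φ at each world:
  s0 (successors {s0, s3}): φ is false.
  s1 (successors {s0}): φ is true.
  s2 (successors {s0, s1, s3}): φ is false.
  s3 (successors {s1}): φ is false.
For instance, at s3:
  At s3: □◇r requires ◇r at every successor {s1}.
    ◇r fails at s1, so □◇r is false at s3.
      At s1: ◇r requires r at some successor in {s0}.
        At s0: r is false.
      So ◇r is false at s1.
Satisfying worlds: {s1}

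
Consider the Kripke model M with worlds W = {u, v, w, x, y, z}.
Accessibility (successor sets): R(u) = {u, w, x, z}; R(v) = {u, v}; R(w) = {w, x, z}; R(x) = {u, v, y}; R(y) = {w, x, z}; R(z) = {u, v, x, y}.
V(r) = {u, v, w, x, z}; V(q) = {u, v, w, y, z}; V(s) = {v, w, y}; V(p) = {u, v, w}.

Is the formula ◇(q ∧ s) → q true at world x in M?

No

At x: ◇(q ∧ s) is true, q is false, so ◇(q ∧ s) → q is false.
  At x: ◇(q ∧ s) requires q ∧ s at some successor in {u, v, y}.
    q ∧ s holds at v, so ◇(q ∧ s) is true at x.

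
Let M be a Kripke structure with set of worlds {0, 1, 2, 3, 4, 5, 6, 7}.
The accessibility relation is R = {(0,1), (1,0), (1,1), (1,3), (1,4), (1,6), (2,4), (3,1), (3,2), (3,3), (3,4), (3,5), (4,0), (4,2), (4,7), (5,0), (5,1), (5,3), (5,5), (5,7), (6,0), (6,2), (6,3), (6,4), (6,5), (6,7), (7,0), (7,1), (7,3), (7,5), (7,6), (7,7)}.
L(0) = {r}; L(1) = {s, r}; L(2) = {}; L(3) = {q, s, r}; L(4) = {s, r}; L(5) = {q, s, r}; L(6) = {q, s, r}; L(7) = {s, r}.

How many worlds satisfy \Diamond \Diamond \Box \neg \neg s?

8

Let φ = \Diamond \Diamond \Box \neg \neg s. Evaluate φ at each world:
  0 (successors {1}): φ is true.
  1 (successors {0, 1, 3, 4, 6}): φ is true.
  2 (successors {4}): φ is true.
  3 (successors {1, 2, 3, 4, 5}): φ is true.
  4 (successors {0, 2, 7}): φ is true.
  5 (successors {0, 1, 3, 5, 7}): φ is true.
  6 (successors {0, 2, 3, 4, 5, 7}): φ is true.
  7 (successors {0, 1, 3, 5, 6, 7}): φ is true.
For instance, at 4:
  At 4: \Diamond \Diamond \Box \neg \neg s requires \Diamond \Box \neg \neg s at some successor in {0, 2, 7}.
    \Diamond \Box \neg \neg s holds at 7, so \Diamond \Diamond \Box \neg \neg s is true at 4.
      At 7: \Diamond \Box \neg \neg s requires \Box \neg \neg s at some successor in {0, 1, 3, 5, 6, 7}.
        \Box \neg \neg s holds at 0, so \Diamond \Box \neg \neg s is true at 7.
Satisfying worlds: {0, 1, 2, 3, 4, 5, 6, 7}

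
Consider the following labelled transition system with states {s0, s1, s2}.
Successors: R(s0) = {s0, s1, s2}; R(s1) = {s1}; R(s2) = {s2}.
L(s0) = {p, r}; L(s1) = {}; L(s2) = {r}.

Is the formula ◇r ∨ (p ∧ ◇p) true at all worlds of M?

Let φ = ◇r ∨ (p ∧ ◇p). Evaluate φ at each world:
  s0 (successors {s0, s1, s2}): φ is true.
  s1 (successors {s1}): φ is false.
  s2 (successors {s2}): φ is true.
Detail at s1 (counterexample):
  At s1: ◇r is false, p ∧ ◇p is false, so ◇r ∨ (p ∧ ◇p) is false.
    At s1: ◇r requires r at some successor in {s1}.
      At s1: r is false.
    So ◇r is false at s1.
    At s1: p is false, ◇p is false, so p ∧ ◇p is false.
      At s1: ◇p requires p at some successor in {s1}.
        At s1: p is false.
      So ◇p is false at s1.

No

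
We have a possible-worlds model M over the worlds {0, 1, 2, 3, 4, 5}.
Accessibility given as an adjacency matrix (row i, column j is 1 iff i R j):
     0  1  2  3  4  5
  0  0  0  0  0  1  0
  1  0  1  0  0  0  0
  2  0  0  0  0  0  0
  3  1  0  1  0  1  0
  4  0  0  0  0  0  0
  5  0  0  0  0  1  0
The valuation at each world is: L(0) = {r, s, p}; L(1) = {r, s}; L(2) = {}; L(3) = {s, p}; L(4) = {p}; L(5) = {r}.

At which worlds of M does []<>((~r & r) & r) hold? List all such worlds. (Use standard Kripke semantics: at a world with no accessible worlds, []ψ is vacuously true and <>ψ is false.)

2, 4

Let φ = []<>((~r & r) & r). Evaluate φ at each world:
  0 (successors {4}): φ is false.
  1 (successors {1}): φ is false.
  2 (successors ∅): φ is true.
  3 (successors {0, 2, 4}): φ is false.
  4 (successors ∅): φ is true.
  5 (successors {4}): φ is false.
For instance, at 1:
  At 1: []<>((~r & r) & r) requires <>((~r & r) & r) at every successor {1}.
    <>((~r & r) & r) fails at 1, so []<>((~r & r) & r) is false at 1.
      At 1: <>((~r & r) & r) requires (~r & r) & r at some successor in {1}.
        At 1: (~r & r) & r is false.
      So <>((~r & r) & r) is false at 1.
Satisfying worlds: {2, 4}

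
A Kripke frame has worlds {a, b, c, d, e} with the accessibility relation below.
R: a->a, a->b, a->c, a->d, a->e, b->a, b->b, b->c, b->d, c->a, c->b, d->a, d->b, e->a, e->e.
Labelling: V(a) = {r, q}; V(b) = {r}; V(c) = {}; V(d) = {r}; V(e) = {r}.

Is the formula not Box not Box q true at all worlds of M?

Let φ = not Box not Box q. Evaluate φ at each world:
  a (successors {a, b, c, d, e}): φ is false.
  b (successors {a, b, c, d}): φ is false.
  c (successors {a, b}): φ is false.
  d (successors {a, b}): φ is false.
  e (successors {a, e}): φ is false.
Detail at a (counterexample):
  At a: Box not Box q is true, so not Box not Box q is false.
    At a: Box not Box q requires not Box q at every successor {a, b, c, d, e}.
      At a: not Box q is true.
      At b: not Box q is true.
      At c: not Box q is true.
      At d: not Box q is true.
      At e: not Box q is true.
    So Box not Box q is true at a.

No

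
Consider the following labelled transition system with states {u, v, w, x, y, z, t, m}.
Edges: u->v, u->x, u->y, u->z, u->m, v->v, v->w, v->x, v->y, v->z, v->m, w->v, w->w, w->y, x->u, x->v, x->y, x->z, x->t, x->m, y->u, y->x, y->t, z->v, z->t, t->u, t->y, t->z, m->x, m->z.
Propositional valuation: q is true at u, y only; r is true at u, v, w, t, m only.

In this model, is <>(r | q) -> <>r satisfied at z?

Yes

Recall that <>ψ holds at a world iff ψ holds at some accessible world.
At z: <>(r | q) is true, <>r is true, so <>(r | q) -> <>r is true.
  At z: <>(r | q) requires r | q at some successor in {v, t}.
    r | q holds at v, so <>(r | q) is true at z.
  At z: <>r requires r at some successor in {v, t}.
    r holds at v, so <>r is true at z.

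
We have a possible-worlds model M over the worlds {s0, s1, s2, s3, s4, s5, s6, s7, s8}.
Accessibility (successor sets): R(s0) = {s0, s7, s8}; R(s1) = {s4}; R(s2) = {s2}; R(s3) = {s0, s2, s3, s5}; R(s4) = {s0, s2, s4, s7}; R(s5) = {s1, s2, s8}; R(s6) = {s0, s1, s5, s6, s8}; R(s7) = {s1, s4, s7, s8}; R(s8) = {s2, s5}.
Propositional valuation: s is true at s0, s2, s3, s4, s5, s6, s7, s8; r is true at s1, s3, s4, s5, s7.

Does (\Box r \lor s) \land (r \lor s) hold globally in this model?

Yes

Let φ = (\Box r \lor s) \land (r \lor s). Evaluate φ at each world:
  s0 (successors {s0, s7, s8}): φ is true.
  s1 (successors {s4}): φ is true.
  s2 (successors {s2}): φ is true.
  s3 (successors {s0, s2, s3, s5}): φ is true.
  s4 (successors {s0, s2, s4, s7}): φ is true.
  s5 (successors {s1, s2, s8}): φ is true.
  s6 (successors {s0, s1, s5, s6, s8}): φ is true.
  s7 (successors {s1, s4, s7, s8}): φ is true.
  s8 (successors {s2, s5}): φ is true.
For instance, at s2:
  At s2: \Box r \lor s is true, r \lor s is true, so (\Box r \lor s) \land (r \lor s) is true.
    At s2: \Box r is false, s is true, so \Box r \lor s is true.
      At s2: \Box r requires r at every successor {s2}.
        r fails at s2, so \Box r is false at s2.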